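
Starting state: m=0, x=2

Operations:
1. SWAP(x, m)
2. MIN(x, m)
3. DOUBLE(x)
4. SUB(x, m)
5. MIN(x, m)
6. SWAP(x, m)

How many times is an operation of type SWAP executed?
2

Counting SWAP operations:
Step 1: SWAP(x, m) ← SWAP
Step 6: SWAP(x, m) ← SWAP
Total: 2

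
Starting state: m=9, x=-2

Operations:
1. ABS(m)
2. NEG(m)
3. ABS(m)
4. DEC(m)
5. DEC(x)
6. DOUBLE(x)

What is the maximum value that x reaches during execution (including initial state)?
-2

Values of x at each step:
Initial: x = -2 ← maximum
After step 1: x = -2
After step 2: x = -2
After step 3: x = -2
After step 4: x = -2
After step 5: x = -3
After step 6: x = -6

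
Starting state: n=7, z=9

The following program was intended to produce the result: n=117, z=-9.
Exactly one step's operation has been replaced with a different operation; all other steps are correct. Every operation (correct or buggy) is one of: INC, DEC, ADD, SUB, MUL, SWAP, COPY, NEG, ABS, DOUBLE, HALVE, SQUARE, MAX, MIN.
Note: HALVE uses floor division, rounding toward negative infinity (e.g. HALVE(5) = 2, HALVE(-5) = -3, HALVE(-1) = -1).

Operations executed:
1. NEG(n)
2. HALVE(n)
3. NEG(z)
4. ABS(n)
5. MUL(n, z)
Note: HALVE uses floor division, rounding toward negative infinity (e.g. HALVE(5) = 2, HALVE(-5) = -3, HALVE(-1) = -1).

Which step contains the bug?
Step 4

Trace with buggy code:
Initial: n=7, z=9
After step 1: n=-7, z=9
After step 2: n=-4, z=9
After step 3: n=-4, z=-9
After step 4: n=4, z=-9
After step 5: n=-36, z=-9
Actual final n=-36, z=-9 ≠ expected n=117, z=-9.
Step 4 is the only position where a single-operation replacement can produce the expected result.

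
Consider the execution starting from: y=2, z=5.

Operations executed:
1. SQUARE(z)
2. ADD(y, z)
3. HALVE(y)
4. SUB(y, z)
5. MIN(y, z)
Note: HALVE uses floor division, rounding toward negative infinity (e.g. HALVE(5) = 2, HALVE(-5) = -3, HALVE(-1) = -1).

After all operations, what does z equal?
z = 25

Tracing execution:
Step 1: SQUARE(z) → z = 25
Step 2: ADD(y, z) → z = 25
Step 3: HALVE(y) → z = 25
Step 4: SUB(y, z) → z = 25
Step 5: MIN(y, z) → z = 25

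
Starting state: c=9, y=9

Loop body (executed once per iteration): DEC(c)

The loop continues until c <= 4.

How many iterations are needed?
5

Tracing iterations:
Initial: c=9, y=9
After iteration 1: c=8, y=9
After iteration 2: c=7, y=9
After iteration 3: c=6, y=9
After iteration 4: c=5, y=9
After iteration 5: c=4, y=9
c <= 4 now holds, so the loop exits after 5 iterations.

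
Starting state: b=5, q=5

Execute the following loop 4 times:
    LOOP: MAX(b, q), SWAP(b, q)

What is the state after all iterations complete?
b=5, q=5

Iteration trace:
Start: b=5, q=5
After iteration 1: b=5, q=5
After iteration 2: b=5, q=5
After iteration 3: b=5, q=5
After iteration 4: b=5, q=5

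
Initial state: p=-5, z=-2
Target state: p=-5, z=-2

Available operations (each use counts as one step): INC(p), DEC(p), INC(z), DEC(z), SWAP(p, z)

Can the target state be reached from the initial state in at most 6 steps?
Yes

Path (0 steps): 0 steps (already at target)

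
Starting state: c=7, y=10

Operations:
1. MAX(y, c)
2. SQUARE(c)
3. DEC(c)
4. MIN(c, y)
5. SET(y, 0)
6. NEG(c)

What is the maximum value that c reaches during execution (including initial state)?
49

Values of c at each step:
Initial: c = 7
After step 1: c = 7
After step 2: c = 49 ← maximum
After step 3: c = 48
After step 4: c = 10
After step 5: c = 10
After step 6: c = -10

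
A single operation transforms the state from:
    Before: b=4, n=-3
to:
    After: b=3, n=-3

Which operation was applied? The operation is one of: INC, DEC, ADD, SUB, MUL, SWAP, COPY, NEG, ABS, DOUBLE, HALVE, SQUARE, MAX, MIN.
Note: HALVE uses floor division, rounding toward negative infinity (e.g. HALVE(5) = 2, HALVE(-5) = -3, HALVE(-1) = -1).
DEC(b)

Analyzing the change:
Before: b=4, n=-3
After: b=3, n=-3
Variable b changed from 4 to 3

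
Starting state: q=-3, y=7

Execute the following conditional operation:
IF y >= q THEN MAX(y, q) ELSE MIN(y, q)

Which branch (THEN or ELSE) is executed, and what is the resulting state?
Branch: THEN, Final state: q=-3, y=7

Evaluating condition: y >= q
y = 7, q = -3
Condition is True, so THEN branch executes
After MAX(y, q): q=-3, y=7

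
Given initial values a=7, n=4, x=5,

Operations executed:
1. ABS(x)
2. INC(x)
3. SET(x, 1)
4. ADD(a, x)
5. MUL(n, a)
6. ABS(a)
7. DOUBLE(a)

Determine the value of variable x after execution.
x = 1

Tracing execution:
Step 1: ABS(x) → x = 5
Step 2: INC(x) → x = 6
Step 3: SET(x, 1) → x = 1
Step 4: ADD(a, x) → x = 1
Step 5: MUL(n, a) → x = 1
Step 6: ABS(a) → x = 1
Step 7: DOUBLE(a) → x = 1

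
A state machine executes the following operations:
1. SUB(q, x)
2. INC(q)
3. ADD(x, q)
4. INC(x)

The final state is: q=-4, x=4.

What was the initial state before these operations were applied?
q=2, x=7

Working backwards:
Final state: q=-4, x=4
Before step 4 (INC(x)): q=-4, x=3
Before step 3 (ADD(x, q)): q=-4, x=7
Before step 2 (INC(q)): q=-5, x=7
Before step 1 (SUB(q, x)): q=2, x=7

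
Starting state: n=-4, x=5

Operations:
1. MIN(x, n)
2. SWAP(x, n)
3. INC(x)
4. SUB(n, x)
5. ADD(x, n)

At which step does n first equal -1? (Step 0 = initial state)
Step 4

Tracing n:
Initial: n = -4
After step 1: n = -4
After step 2: n = -4
After step 3: n = -4
After step 4: n = -1 ← first occurrence
After step 5: n = -1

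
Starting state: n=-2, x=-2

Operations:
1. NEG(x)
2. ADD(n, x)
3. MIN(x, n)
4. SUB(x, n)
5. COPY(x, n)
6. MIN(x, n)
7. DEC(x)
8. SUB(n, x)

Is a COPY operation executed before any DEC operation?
Yes

First COPY: step 5
First DEC: step 7
Since 5 < 7, COPY comes first.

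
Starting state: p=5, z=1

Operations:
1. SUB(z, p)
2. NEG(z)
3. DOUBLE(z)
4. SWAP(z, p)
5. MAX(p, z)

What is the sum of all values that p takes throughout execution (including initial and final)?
36

Values of p at each step:
Initial: p = 5
After step 1: p = 5
After step 2: p = 5
After step 3: p = 5
After step 4: p = 8
After step 5: p = 8
Sum = 5 + 5 + 5 + 5 + 8 + 8 = 36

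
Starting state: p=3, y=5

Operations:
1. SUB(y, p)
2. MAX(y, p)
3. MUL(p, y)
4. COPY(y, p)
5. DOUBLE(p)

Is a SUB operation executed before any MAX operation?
Yes

First SUB: step 1
First MAX: step 2
Since 1 < 2, SUB comes first.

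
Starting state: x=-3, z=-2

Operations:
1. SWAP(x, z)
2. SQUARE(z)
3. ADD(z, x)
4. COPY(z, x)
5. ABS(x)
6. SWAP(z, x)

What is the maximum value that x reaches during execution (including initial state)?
2

Values of x at each step:
Initial: x = -3
After step 1: x = -2
After step 2: x = -2
After step 3: x = -2
After step 4: x = -2
After step 5: x = 2 ← maximum
After step 6: x = -2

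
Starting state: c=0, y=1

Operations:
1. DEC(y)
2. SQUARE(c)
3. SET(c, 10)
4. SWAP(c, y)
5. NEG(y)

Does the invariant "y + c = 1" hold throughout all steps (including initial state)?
No, violated after step 1

The invariant is violated after step 1.

State at each step:
Initial: c=0, y=1
After step 1: c=0, y=0
After step 2: c=0, y=0
After step 3: c=10, y=0
After step 4: c=0, y=10
After step 5: c=0, y=-10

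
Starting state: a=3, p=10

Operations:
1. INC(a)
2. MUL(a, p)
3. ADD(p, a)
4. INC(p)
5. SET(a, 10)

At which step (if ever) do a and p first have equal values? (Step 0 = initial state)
Never

a and p never become equal during execution.

Comparing values at each step:
Initial: a=3, p=10
After step 1: a=4, p=10
After step 2: a=40, p=10
After step 3: a=40, p=50
After step 4: a=40, p=51
After step 5: a=10, p=51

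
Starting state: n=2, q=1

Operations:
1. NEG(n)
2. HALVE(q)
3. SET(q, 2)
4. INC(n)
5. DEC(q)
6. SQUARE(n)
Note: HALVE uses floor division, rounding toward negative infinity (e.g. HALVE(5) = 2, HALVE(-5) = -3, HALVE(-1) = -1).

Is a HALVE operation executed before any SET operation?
Yes

First HALVE: step 2
First SET: step 3
Since 2 < 3, HALVE comes first.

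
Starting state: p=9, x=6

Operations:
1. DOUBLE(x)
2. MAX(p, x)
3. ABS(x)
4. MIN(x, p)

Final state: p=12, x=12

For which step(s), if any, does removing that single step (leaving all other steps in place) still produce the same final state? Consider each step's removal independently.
Step(s) 3, 4

Testing removal of each single step:
Without step 1: final = p=9, x=6 (different)
Without step 2: final = p=9, x=9 (different)
Without step 3: final = p=12, x=12 (same)
Without step 4: final = p=12, x=12 (same)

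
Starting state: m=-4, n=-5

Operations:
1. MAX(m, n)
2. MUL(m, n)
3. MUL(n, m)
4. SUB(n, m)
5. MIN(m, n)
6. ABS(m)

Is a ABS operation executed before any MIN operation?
No

First ABS: step 6
First MIN: step 5
Since 6 > 5, MIN comes first.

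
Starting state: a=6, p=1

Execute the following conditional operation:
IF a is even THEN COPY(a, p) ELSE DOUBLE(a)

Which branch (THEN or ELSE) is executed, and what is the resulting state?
Branch: THEN, Final state: a=1, p=1

Evaluating condition: a is even
Condition is True, so THEN branch executes
After COPY(a, p): a=1, p=1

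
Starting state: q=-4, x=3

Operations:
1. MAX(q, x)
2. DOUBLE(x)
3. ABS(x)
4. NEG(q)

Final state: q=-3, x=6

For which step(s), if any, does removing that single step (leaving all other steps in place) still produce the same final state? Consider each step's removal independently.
Step(s) 3

Testing removal of each single step:
Without step 1: final = q=4, x=6 (different)
Without step 2: final = q=-3, x=3 (different)
Without step 3: final = q=-3, x=6 (same)
Without step 4: final = q=3, x=6 (different)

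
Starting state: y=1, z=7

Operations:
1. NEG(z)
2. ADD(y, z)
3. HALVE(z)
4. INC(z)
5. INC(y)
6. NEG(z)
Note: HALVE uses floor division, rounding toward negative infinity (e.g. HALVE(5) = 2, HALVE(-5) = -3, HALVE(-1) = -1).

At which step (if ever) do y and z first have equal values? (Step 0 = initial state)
Never

y and z never become equal during execution.

Comparing values at each step:
Initial: y=1, z=7
After step 1: y=1, z=-7
After step 2: y=-6, z=-7
After step 3: y=-6, z=-4
After step 4: y=-6, z=-3
After step 5: y=-5, z=-3
After step 6: y=-5, z=3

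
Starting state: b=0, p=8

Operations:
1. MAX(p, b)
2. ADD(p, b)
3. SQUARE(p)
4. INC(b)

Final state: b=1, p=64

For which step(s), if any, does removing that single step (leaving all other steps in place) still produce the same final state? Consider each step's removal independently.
Step(s) 1, 2

Testing removal of each single step:
Without step 1: final = b=1, p=64 (same)
Without step 2: final = b=1, p=64 (same)
Without step 3: final = b=1, p=8 (different)
Without step 4: final = b=0, p=64 (different)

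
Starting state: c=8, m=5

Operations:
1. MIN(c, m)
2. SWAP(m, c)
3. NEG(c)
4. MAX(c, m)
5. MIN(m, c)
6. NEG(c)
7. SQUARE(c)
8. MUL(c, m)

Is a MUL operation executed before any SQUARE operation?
No

First MUL: step 8
First SQUARE: step 7
Since 8 > 7, SQUARE comes first.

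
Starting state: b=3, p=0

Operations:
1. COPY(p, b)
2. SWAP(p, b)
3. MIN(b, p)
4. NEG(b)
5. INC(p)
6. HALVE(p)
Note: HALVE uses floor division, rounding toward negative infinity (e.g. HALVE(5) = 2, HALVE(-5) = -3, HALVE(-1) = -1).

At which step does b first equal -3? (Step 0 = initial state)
Step 4

Tracing b:
Initial: b = 3
After step 1: b = 3
After step 2: b = 3
After step 3: b = 3
After step 4: b = -3 ← first occurrence
After step 5: b = -3
After step 6: b = -3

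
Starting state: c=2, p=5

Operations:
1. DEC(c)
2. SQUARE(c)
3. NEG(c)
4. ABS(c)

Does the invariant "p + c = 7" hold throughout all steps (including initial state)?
No, violated after step 1

The invariant is violated after step 1.

State at each step:
Initial: c=2, p=5
After step 1: c=1, p=5
After step 2: c=1, p=5
After step 3: c=-1, p=5
After step 4: c=1, p=5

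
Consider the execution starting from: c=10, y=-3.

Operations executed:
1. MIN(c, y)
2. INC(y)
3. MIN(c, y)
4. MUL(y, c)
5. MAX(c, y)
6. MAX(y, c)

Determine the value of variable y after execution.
y = 6

Tracing execution:
Step 1: MIN(c, y) → y = -3
Step 2: INC(y) → y = -2
Step 3: MIN(c, y) → y = -2
Step 4: MUL(y, c) → y = 6
Step 5: MAX(c, y) → y = 6
Step 6: MAX(y, c) → y = 6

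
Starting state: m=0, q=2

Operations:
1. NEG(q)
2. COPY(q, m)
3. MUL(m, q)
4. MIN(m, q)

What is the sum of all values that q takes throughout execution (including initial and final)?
0

Values of q at each step:
Initial: q = 2
After step 1: q = -2
After step 2: q = 0
After step 3: q = 0
After step 4: q = 0
Sum = 2 + -2 + 0 + 0 + 0 = 0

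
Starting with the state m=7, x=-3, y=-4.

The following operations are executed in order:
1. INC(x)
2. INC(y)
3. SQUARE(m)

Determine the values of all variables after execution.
{m: 49, x: -2, y: -3}

Step-by-step execution:
Initial: m=7, x=-3, y=-4
After step 1 (INC(x)): m=7, x=-2, y=-4
After step 2 (INC(y)): m=7, x=-2, y=-3
After step 3 (SQUARE(m)): m=49, x=-2, y=-3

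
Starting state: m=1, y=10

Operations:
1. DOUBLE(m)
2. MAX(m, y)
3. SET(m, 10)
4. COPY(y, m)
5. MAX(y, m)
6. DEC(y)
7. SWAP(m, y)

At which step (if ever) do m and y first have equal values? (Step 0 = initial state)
Step 2

m and y first become equal after step 2.

Comparing values at each step:
Initial: m=1, y=10
After step 1: m=2, y=10
After step 2: m=10, y=10 ← equal!
After step 3: m=10, y=10 ← equal!
After step 4: m=10, y=10 ← equal!
After step 5: m=10, y=10 ← equal!
After step 6: m=10, y=9
After step 7: m=9, y=10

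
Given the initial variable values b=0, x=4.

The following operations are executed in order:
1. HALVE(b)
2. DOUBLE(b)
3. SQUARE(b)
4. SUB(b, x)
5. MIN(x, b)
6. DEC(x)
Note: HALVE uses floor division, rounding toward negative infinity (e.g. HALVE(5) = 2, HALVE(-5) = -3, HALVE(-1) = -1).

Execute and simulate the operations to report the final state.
{b: -4, x: -5}

Step-by-step execution:
Initial: b=0, x=4
After step 1 (HALVE(b)): b=0, x=4
After step 2 (DOUBLE(b)): b=0, x=4
After step 3 (SQUARE(b)): b=0, x=4
After step 4 (SUB(b, x)): b=-4, x=4
After step 5 (MIN(x, b)): b=-4, x=-4
After step 6 (DEC(x)): b=-4, x=-5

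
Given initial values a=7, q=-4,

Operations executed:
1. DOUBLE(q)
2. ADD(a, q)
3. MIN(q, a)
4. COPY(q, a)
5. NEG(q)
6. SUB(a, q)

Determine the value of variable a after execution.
a = -2

Tracing execution:
Step 1: DOUBLE(q) → a = 7
Step 2: ADD(a, q) → a = -1
Step 3: MIN(q, a) → a = -1
Step 4: COPY(q, a) → a = -1
Step 5: NEG(q) → a = -1
Step 6: SUB(a, q) → a = -2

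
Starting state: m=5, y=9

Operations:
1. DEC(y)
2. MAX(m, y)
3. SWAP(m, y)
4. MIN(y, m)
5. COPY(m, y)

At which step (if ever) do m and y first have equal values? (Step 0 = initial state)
Step 2

m and y first become equal after step 2.

Comparing values at each step:
Initial: m=5, y=9
After step 1: m=5, y=8
After step 2: m=8, y=8 ← equal!
After step 3: m=8, y=8 ← equal!
After step 4: m=8, y=8 ← equal!
After step 5: m=8, y=8 ← equal!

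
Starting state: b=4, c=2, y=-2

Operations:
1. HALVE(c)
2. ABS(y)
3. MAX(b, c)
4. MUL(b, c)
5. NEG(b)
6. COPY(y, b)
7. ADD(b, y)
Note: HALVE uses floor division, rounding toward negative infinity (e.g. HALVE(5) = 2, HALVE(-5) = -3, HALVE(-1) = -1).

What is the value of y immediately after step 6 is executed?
y = -4

Tracing y through execution:
Initial: y = -2
After step 1 (HALVE(c)): y = -2
After step 2 (ABS(y)): y = 2
After step 3 (MAX(b, c)): y = 2
After step 4 (MUL(b, c)): y = 2
After step 5 (NEG(b)): y = 2
After step 6 (COPY(y, b)): y = -4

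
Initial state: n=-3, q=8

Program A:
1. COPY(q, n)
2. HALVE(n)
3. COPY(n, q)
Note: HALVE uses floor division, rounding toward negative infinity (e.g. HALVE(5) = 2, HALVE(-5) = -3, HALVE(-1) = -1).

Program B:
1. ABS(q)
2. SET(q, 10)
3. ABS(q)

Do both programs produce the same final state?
No

Program A final state: n=-3, q=-3
Program B final state: n=-3, q=10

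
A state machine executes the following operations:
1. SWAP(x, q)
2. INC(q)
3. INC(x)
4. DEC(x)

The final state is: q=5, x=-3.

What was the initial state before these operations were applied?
q=-3, x=4

Working backwards:
Final state: q=5, x=-3
Before step 4 (DEC(x)): q=5, x=-2
Before step 3 (INC(x)): q=5, x=-3
Before step 2 (INC(q)): q=4, x=-3
Before step 1 (SWAP(x, q)): q=-3, x=4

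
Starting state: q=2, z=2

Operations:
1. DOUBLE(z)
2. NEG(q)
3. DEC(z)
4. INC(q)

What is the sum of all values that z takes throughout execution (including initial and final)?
16

Values of z at each step:
Initial: z = 2
After step 1: z = 4
After step 2: z = 4
After step 3: z = 3
After step 4: z = 3
Sum = 2 + 4 + 4 + 3 + 3 = 16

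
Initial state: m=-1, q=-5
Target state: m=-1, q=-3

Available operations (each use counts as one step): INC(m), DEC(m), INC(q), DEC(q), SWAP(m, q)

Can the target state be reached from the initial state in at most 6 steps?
Yes

Path (2 steps): INC(q) → INC(q)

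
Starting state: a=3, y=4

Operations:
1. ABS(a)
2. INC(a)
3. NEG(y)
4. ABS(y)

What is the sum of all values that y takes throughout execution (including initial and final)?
12

Values of y at each step:
Initial: y = 4
After step 1: y = 4
After step 2: y = 4
After step 3: y = -4
After step 4: y = 4
Sum = 4 + 4 + 4 + -4 + 4 = 12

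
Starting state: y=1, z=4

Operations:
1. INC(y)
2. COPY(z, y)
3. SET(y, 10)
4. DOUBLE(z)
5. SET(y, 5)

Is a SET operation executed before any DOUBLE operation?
Yes

First SET: step 3
First DOUBLE: step 4
Since 3 < 4, SET comes first.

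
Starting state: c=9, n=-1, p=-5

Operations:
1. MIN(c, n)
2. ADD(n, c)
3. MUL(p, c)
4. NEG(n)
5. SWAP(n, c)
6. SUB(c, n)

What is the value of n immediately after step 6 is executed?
n = -1

Tracing n through execution:
Initial: n = -1
After step 1 (MIN(c, n)): n = -1
After step 2 (ADD(n, c)): n = -2
After step 3 (MUL(p, c)): n = -2
After step 4 (NEG(n)): n = 2
After step 5 (SWAP(n, c)): n = -1
After step 6 (SUB(c, n)): n = -1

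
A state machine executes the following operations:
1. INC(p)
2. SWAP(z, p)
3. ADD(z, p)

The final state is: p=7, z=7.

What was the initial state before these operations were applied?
p=-1, z=7

Working backwards:
Final state: p=7, z=7
Before step 3 (ADD(z, p)): p=7, z=0
Before step 2 (SWAP(z, p)): p=0, z=7
Before step 1 (INC(p)): p=-1, z=7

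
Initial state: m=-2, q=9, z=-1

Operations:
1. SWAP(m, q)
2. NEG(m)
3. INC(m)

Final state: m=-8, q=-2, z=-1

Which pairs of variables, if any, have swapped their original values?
None

Comparing initial and final values:
z: -1 → -1
q: 9 → -2
m: -2 → -8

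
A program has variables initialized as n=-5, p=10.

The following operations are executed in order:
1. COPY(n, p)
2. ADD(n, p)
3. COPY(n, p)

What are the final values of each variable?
{n: 10, p: 10}

Step-by-step execution:
Initial: n=-5, p=10
After step 1 (COPY(n, p)): n=10, p=10
After step 2 (ADD(n, p)): n=20, p=10
After step 3 (COPY(n, p)): n=10, p=10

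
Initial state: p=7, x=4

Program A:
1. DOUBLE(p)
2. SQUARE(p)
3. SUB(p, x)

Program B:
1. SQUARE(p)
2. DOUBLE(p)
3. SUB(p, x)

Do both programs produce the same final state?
No

Program A final state: p=192, x=4
Program B final state: p=94, x=4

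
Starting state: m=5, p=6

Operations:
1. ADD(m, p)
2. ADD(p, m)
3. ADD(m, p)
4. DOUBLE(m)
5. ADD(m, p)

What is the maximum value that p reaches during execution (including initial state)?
17

Values of p at each step:
Initial: p = 6
After step 1: p = 6
After step 2: p = 17 ← maximum
After step 3: p = 17
After step 4: p = 17
After step 5: p = 17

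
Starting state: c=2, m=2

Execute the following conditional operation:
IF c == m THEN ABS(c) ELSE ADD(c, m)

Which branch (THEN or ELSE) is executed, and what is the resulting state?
Branch: THEN, Final state: c=2, m=2

Evaluating condition: c == m
c = 2, m = 2
Condition is True, so THEN branch executes
After ABS(c): c=2, m=2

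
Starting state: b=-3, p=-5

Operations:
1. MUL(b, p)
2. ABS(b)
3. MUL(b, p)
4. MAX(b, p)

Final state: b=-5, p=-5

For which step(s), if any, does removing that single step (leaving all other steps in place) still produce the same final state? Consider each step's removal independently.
Step(s) 1, 2

Testing removal of each single step:
Without step 1: final = b=-5, p=-5 (same)
Without step 2: final = b=-5, p=-5 (same)
Without step 3: final = b=15, p=-5 (different)
Without step 4: final = b=-75, p=-5 (different)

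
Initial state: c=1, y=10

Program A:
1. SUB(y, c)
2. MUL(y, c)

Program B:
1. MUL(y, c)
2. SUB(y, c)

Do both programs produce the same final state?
Yes

Program A final state: c=1, y=9
Program B final state: c=1, y=9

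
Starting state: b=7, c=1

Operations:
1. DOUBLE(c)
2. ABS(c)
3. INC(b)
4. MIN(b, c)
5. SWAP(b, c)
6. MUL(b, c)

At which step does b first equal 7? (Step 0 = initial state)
Step 0

Tracing b:
Initial: b = 7 ← first occurrence
After step 1: b = 7
After step 2: b = 7
After step 3: b = 8
After step 4: b = 2
After step 5: b = 2
After step 6: b = 4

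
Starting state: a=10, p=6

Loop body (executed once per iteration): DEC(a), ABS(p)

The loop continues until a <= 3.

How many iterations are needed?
7

Tracing iterations:
Initial: a=10, p=6
After iteration 1: a=9, p=6
After iteration 2: a=8, p=6
After iteration 3: a=7, p=6
After iteration 4: a=6, p=6
After iteration 5: a=5, p=6
After iteration 6: a=4, p=6
After iteration 7: a=3, p=6
a <= 3 now holds, so the loop exits after 7 iterations.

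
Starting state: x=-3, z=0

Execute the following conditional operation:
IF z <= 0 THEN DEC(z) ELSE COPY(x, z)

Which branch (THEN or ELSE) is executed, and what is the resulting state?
Branch: THEN, Final state: x=-3, z=-1

Evaluating condition: z <= 0
z = 0
Condition is True, so THEN branch executes
After DEC(z): x=-3, z=-1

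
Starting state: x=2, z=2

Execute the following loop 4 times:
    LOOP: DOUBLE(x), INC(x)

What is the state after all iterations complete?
x=47, z=2

Iteration trace:
Start: x=2, z=2
After iteration 1: x=5, z=2
After iteration 2: x=11, z=2
After iteration 3: x=23, z=2
After iteration 4: x=47, z=2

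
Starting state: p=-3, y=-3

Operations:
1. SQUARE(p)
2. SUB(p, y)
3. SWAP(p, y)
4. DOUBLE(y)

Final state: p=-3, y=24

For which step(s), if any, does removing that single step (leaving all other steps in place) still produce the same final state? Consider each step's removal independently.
None - removing any single step changes the final result

Testing removal of each single step:
Without step 1: final = p=-3, y=0 (different)
Without step 2: final = p=-3, y=18 (different)
Without step 3: final = p=12, y=-6 (different)
Without step 4: final = p=-3, y=12 (different)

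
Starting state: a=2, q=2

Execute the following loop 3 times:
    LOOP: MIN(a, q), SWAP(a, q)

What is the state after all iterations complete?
a=2, q=2

Iteration trace:
Start: a=2, q=2
After iteration 1: a=2, q=2
After iteration 2: a=2, q=2
After iteration 3: a=2, q=2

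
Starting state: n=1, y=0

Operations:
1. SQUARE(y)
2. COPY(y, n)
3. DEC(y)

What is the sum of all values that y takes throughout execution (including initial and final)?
1

Values of y at each step:
Initial: y = 0
After step 1: y = 0
After step 2: y = 1
After step 3: y = 0
Sum = 0 + 0 + 1 + 0 = 1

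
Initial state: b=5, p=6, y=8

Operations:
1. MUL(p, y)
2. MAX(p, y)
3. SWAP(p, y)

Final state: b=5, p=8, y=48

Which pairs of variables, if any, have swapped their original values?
None

Comparing initial and final values:
b: 5 → 5
y: 8 → 48
p: 6 → 8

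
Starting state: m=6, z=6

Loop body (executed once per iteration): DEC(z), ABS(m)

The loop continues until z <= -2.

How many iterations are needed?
8

Tracing iterations:
Initial: m=6, z=6
After iteration 1: m=6, z=5
After iteration 2: m=6, z=4
After iteration 3: m=6, z=3
After iteration 4: m=6, z=2
After iteration 5: m=6, z=1
After iteration 6: m=6, z=0
After iteration 7: m=6, z=-1
After iteration 8: m=6, z=-2
z <= -2 now holds, so the loop exits after 8 iterations.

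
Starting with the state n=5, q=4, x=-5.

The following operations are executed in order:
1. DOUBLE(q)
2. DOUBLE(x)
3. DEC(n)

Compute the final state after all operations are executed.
{n: 4, q: 8, x: -10}

Step-by-step execution:
Initial: n=5, q=4, x=-5
After step 1 (DOUBLE(q)): n=5, q=8, x=-5
After step 2 (DOUBLE(x)): n=5, q=8, x=-10
After step 3 (DEC(n)): n=4, q=8, x=-10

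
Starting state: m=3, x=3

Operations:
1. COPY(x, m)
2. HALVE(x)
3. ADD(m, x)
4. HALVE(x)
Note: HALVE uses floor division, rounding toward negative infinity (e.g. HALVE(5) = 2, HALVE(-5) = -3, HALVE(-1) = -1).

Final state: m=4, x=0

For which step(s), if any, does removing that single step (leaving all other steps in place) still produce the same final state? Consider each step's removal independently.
Step(s) 1

Testing removal of each single step:
Without step 1: final = m=4, x=0 (same)
Without step 2: final = m=6, x=1 (different)
Without step 3: final = m=3, x=0 (different)
Without step 4: final = m=4, x=1 (different)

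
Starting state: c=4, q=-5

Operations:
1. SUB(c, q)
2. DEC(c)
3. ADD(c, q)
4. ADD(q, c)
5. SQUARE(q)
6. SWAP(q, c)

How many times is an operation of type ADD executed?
2

Counting ADD operations:
Step 3: ADD(c, q) ← ADD
Step 4: ADD(q, c) ← ADD
Total: 2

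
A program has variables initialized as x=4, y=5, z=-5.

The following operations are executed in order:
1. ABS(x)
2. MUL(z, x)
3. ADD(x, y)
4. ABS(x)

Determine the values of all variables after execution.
{x: 9, y: 5, z: -20}

Step-by-step execution:
Initial: x=4, y=5, z=-5
After step 1 (ABS(x)): x=4, y=5, z=-5
After step 2 (MUL(z, x)): x=4, y=5, z=-20
After step 3 (ADD(x, y)): x=9, y=5, z=-20
After step 4 (ABS(x)): x=9, y=5, z=-20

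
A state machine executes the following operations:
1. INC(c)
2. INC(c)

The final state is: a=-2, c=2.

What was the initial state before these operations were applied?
a=-2, c=0

Working backwards:
Final state: a=-2, c=2
Before step 2 (INC(c)): a=-2, c=1
Before step 1 (INC(c)): a=-2, c=0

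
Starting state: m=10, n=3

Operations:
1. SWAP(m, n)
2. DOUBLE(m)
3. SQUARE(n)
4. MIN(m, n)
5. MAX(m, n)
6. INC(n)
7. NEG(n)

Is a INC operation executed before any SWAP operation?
No

First INC: step 6
First SWAP: step 1
Since 6 > 1, SWAP comes first.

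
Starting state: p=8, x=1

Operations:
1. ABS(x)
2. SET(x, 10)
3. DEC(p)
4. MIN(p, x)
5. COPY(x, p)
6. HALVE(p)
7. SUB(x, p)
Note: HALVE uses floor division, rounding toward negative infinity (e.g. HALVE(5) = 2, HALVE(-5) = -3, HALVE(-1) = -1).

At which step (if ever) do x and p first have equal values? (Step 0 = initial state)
Step 5

x and p first become equal after step 5.

Comparing values at each step:
Initial: x=1, p=8
After step 1: x=1, p=8
After step 2: x=10, p=8
After step 3: x=10, p=7
After step 4: x=10, p=7
After step 5: x=7, p=7 ← equal!
After step 6: x=7, p=3
After step 7: x=4, p=3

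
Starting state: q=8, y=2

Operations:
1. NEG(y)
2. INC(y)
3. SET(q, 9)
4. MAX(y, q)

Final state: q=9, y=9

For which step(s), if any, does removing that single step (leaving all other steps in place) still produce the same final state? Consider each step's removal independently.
Step(s) 1, 2

Testing removal of each single step:
Without step 1: final = q=9, y=9 (same)
Without step 2: final = q=9, y=9 (same)
Without step 3: final = q=8, y=8 (different)
Without step 4: final = q=9, y=-1 (different)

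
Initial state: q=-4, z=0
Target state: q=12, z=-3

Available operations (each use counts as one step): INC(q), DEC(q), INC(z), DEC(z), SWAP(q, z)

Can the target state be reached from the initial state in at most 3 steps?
No

The target state cannot be reached within 3 steps.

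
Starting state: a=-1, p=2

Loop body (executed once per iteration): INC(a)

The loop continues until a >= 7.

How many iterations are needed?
8

Tracing iterations:
Initial: a=-1, p=2
After iteration 1: a=0, p=2
After iteration 2: a=1, p=2
After iteration 3: a=2, p=2
After iteration 4: a=3, p=2
After iteration 5: a=4, p=2
After iteration 6: a=5, p=2
After iteration 7: a=6, p=2
After iteration 8: a=7, p=2
a >= 7 now holds, so the loop exits after 8 iterations.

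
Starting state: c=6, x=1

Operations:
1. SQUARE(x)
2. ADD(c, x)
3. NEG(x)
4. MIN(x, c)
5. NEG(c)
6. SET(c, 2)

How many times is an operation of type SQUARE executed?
1

Counting SQUARE operations:
Step 1: SQUARE(x) ← SQUARE
Total: 1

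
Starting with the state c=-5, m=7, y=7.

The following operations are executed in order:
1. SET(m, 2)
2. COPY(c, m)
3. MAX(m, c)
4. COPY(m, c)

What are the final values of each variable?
{c: 2, m: 2, y: 7}

Step-by-step execution:
Initial: c=-5, m=7, y=7
After step 1 (SET(m, 2)): c=-5, m=2, y=7
After step 2 (COPY(c, m)): c=2, m=2, y=7
After step 3 (MAX(m, c)): c=2, m=2, y=7
After step 4 (COPY(m, c)): c=2, m=2, y=7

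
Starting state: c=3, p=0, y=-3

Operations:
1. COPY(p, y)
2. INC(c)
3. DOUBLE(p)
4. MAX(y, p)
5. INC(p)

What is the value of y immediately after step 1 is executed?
y = -3

Tracing y through execution:
Initial: y = -3
After step 1 (COPY(p, y)): y = -3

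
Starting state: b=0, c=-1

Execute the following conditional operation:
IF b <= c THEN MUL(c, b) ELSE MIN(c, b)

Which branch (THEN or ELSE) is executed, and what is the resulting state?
Branch: ELSE, Final state: b=0, c=-1

Evaluating condition: b <= c
b = 0, c = -1
Condition is False, so ELSE branch executes
After MIN(c, b): b=0, c=-1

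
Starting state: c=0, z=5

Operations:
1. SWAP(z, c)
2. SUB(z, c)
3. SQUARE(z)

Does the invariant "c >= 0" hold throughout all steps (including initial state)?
Yes

The invariant holds at every step.

State at each step:
Initial: c=0, z=5
After step 1: c=5, z=0
After step 2: c=5, z=-5
After step 3: c=5, z=25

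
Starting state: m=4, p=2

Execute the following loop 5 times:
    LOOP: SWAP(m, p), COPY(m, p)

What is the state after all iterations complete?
m=4, p=4

Iteration trace:
Start: m=4, p=2
After iteration 1: m=4, p=4
After iteration 2: m=4, p=4
After iteration 3: m=4, p=4
After iteration 4: m=4, p=4
After iteration 5: m=4, p=4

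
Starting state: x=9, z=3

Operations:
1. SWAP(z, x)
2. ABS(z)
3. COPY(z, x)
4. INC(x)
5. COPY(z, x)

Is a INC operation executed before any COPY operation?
No

First INC: step 4
First COPY: step 3
Since 4 > 3, COPY comes first.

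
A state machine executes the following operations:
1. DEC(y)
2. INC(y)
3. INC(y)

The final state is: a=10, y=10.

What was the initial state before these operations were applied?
a=10, y=9

Working backwards:
Final state: a=10, y=10
Before step 3 (INC(y)): a=10, y=9
Before step 2 (INC(y)): a=10, y=8
Before step 1 (DEC(y)): a=10, y=9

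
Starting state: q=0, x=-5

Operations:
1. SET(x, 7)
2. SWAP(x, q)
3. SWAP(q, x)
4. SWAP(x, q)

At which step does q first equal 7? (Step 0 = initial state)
Step 2

Tracing q:
Initial: q = 0
After step 1: q = 0
After step 2: q = 7 ← first occurrence
After step 3: q = 0
After step 4: q = 7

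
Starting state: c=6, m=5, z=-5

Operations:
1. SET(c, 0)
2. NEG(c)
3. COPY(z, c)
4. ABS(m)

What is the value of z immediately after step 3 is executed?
z = 0

Tracing z through execution:
Initial: z = -5
After step 1 (SET(c, 0)): z = -5
After step 2 (NEG(c)): z = -5
After step 3 (COPY(z, c)): z = 0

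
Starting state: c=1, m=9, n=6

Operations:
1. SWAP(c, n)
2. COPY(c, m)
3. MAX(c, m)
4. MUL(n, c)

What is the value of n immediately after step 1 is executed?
n = 1

Tracing n through execution:
Initial: n = 6
After step 1 (SWAP(c, n)): n = 1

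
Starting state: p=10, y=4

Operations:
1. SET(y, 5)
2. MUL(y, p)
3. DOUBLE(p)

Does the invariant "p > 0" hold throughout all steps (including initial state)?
Yes

The invariant holds at every step.

State at each step:
Initial: p=10, y=4
After step 1: p=10, y=5
After step 2: p=10, y=50
After step 3: p=20, y=50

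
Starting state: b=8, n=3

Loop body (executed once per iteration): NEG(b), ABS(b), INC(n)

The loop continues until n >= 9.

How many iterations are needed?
6

Tracing iterations:
Initial: b=8, n=3
After iteration 1: b=8, n=4
After iteration 2: b=8, n=5
After iteration 3: b=8, n=6
After iteration 4: b=8, n=7
After iteration 5: b=8, n=8
After iteration 6: b=8, n=9
n >= 9 now holds, so the loop exits after 6 iterations.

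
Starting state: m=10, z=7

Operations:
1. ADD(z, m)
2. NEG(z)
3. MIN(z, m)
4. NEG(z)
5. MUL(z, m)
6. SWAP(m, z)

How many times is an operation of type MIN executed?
1

Counting MIN operations:
Step 3: MIN(z, m) ← MIN
Total: 1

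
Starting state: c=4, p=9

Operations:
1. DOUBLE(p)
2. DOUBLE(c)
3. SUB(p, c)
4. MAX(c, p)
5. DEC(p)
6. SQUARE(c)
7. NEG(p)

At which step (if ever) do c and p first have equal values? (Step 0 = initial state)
Step 4

c and p first become equal after step 4.

Comparing values at each step:
Initial: c=4, p=9
After step 1: c=4, p=18
After step 2: c=8, p=18
After step 3: c=8, p=10
After step 4: c=10, p=10 ← equal!
After step 5: c=10, p=9
After step 6: c=100, p=9
After step 7: c=100, p=-9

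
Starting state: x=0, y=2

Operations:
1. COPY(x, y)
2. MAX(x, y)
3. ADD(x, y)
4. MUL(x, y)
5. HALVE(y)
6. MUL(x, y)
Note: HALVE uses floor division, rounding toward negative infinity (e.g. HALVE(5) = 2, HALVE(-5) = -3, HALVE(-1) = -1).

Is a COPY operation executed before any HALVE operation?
Yes

First COPY: step 1
First HALVE: step 5
Since 1 < 5, COPY comes first.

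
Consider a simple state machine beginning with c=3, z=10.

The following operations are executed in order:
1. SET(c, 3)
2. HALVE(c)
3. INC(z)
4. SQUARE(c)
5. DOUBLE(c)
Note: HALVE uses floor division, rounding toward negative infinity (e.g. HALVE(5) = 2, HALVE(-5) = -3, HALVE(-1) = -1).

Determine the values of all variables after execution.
{c: 2, z: 11}

Step-by-step execution:
Initial: c=3, z=10
After step 1 (SET(c, 3)): c=3, z=10
After step 2 (HALVE(c)): c=1, z=10
After step 3 (INC(z)): c=1, z=11
After step 4 (SQUARE(c)): c=1, z=11
After step 5 (DOUBLE(c)): c=2, z=11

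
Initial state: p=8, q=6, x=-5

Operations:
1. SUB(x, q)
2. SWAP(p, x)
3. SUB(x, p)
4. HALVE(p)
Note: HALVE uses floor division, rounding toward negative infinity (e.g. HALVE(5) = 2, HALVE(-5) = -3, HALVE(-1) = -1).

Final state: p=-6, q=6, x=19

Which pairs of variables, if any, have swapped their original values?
None

Comparing initial and final values:
q: 6 → 6
x: -5 → 19
p: 8 → -6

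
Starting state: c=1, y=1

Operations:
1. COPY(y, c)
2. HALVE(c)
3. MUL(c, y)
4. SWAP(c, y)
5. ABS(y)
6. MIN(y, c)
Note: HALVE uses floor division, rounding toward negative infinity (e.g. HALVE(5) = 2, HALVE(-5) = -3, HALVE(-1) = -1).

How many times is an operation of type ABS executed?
1

Counting ABS operations:
Step 5: ABS(y) ← ABS
Total: 1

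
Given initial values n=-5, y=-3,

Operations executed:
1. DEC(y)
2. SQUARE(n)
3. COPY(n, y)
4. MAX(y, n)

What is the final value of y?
y = -4

Tracing execution:
Step 1: DEC(y) → y = -4
Step 2: SQUARE(n) → y = -4
Step 3: COPY(n, y) → y = -4
Step 4: MAX(y, n) → y = -4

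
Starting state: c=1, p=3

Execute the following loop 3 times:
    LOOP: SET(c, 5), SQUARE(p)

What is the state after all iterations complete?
c=5, p=6561

Iteration trace:
Start: c=1, p=3
After iteration 1: c=5, p=9
After iteration 2: c=5, p=81
After iteration 3: c=5, p=6561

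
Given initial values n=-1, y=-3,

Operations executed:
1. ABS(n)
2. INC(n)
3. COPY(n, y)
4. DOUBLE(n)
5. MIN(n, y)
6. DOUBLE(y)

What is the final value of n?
n = -6

Tracing execution:
Step 1: ABS(n) → n = 1
Step 2: INC(n) → n = 2
Step 3: COPY(n, y) → n = -3
Step 4: DOUBLE(n) → n = -6
Step 5: MIN(n, y) → n = -6
Step 6: DOUBLE(y) → n = -6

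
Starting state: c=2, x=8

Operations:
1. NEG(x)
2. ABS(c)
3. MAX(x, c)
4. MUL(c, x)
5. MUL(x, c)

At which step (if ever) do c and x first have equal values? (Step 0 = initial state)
Step 3

c and x first become equal after step 3.

Comparing values at each step:
Initial: c=2, x=8
After step 1: c=2, x=-8
After step 2: c=2, x=-8
After step 3: c=2, x=2 ← equal!
After step 4: c=4, x=2
After step 5: c=4, x=8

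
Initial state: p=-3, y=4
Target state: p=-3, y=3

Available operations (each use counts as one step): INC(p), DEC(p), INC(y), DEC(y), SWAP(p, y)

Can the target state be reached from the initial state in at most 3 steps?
Yes

Path (1 step): DEC(y)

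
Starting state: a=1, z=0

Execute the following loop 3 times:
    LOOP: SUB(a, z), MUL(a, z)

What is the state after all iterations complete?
a=0, z=0

Iteration trace:
Start: a=1, z=0
After iteration 1: a=0, z=0
After iteration 2: a=0, z=0
After iteration 3: a=0, z=0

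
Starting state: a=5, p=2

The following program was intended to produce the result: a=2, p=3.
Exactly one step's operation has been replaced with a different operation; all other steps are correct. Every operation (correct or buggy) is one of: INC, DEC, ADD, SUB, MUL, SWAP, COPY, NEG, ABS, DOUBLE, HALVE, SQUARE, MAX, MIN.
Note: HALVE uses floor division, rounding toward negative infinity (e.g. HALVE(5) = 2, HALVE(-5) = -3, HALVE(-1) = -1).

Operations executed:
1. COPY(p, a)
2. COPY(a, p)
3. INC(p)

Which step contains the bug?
Step 1

Trace with buggy code:
Initial: a=5, p=2
After step 1: a=5, p=5
After step 2: a=5, p=5
After step 3: a=5, p=6
Actual final a=5, p=6 ≠ expected a=2, p=3.
Step 1 is the only position where a single-operation replacement can produce the expected result.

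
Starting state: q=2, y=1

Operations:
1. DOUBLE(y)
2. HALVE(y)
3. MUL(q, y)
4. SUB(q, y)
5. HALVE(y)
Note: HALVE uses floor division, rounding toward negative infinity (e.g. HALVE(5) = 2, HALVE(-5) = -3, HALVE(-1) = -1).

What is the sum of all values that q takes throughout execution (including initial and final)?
10

Values of q at each step:
Initial: q = 2
After step 1: q = 2
After step 2: q = 2
After step 3: q = 2
After step 4: q = 1
After step 5: q = 1
Sum = 2 + 2 + 2 + 2 + 1 + 1 = 10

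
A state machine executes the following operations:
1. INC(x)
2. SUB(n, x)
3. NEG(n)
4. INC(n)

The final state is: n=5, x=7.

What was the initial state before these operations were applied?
n=3, x=6

Working backwards:
Final state: n=5, x=7
Before step 4 (INC(n)): n=4, x=7
Before step 3 (NEG(n)): n=-4, x=7
Before step 2 (SUB(n, x)): n=3, x=7
Before step 1 (INC(x)): n=3, x=6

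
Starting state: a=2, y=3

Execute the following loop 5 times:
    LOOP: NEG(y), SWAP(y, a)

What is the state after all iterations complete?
a=-3, y=2

Iteration trace:
Start: a=2, y=3
After iteration 1: a=-3, y=2
After iteration 2: a=-2, y=-3
After iteration 3: a=3, y=-2
After iteration 4: a=2, y=3
After iteration 5: a=-3, y=2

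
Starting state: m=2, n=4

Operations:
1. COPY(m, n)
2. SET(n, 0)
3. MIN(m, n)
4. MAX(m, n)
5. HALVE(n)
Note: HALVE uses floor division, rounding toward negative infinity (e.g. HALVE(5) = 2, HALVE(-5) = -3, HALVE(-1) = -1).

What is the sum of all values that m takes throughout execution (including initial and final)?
10

Values of m at each step:
Initial: m = 2
After step 1: m = 4
After step 2: m = 4
After step 3: m = 0
After step 4: m = 0
After step 5: m = 0
Sum = 2 + 4 + 4 + 0 + 0 + 0 = 10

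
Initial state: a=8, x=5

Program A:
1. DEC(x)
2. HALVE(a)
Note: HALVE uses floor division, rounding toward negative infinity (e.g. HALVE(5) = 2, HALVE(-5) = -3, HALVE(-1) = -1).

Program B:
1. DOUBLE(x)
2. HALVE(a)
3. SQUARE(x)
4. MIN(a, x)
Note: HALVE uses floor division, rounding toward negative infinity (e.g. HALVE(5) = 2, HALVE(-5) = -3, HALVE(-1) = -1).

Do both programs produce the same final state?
No

Program A final state: a=4, x=4
Program B final state: a=4, x=100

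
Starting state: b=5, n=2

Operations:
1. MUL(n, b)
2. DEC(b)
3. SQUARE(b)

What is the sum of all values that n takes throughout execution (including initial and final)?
32

Values of n at each step:
Initial: n = 2
After step 1: n = 10
After step 2: n = 10
After step 3: n = 10
Sum = 2 + 10 + 10 + 10 = 32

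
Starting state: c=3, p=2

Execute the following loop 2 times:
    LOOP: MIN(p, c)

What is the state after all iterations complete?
c=3, p=2

Iteration trace:
Start: c=3, p=2
After iteration 1: c=3, p=2
After iteration 2: c=3, p=2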